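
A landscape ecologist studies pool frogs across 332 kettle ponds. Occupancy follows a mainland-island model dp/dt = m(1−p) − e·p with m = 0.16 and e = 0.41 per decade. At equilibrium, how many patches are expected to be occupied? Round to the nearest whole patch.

p* = m/(m+e) = 0.16/0.5700 = 0.2807.
Expected occupied patches = N × p* = 332 × 0.2807 = 93.19 ≈ 93.

93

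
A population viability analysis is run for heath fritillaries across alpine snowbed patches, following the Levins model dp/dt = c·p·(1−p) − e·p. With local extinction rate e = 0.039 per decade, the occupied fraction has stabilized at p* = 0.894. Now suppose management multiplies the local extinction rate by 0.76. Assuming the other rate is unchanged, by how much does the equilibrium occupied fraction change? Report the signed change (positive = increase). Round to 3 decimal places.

Balance c(1−p*) = e gives c = e/(1 − 0.89400) = 0.039/0.10600 = 0.36792.
New p* = 1 − e/c = 1 − 0.02964/0.36792 = 0.91944.
Δp* = 0.91944 − 0.89400 = +0.02544.

0.025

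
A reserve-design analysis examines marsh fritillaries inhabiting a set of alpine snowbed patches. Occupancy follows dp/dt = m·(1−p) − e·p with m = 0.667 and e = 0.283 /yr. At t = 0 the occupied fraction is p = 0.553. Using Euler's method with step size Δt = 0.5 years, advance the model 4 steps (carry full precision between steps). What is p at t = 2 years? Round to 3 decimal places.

Update rule: p ← p + [m·(1−p) − e·p]·Δt with Δt = 0.5.
  1  |  dp/dt·Δt = +0.070825  |  p_1 = 0.623825
  2  |  dp/dt·Δt = +0.037183  |  p_2 = 0.661008
  3  |  dp/dt·Δt = +0.019521  |  p_3 = 0.680529
  4  |  dp/dt·Δt = +0.010249  |  p_4 = 0.690778

0.691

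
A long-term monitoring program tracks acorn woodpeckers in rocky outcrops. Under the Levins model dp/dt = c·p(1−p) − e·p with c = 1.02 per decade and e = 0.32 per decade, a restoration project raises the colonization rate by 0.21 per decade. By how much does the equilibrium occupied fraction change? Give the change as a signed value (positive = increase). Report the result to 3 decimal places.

Before: p* = 1 − 0.32/1.02 = 0.6863.
After the change, c = 1.23, e = 0.32, so p* = 1 − 0.32/1.23 = 0.7398.
Δp* = 0.7398 − 0.6863 = +0.0536.

0.054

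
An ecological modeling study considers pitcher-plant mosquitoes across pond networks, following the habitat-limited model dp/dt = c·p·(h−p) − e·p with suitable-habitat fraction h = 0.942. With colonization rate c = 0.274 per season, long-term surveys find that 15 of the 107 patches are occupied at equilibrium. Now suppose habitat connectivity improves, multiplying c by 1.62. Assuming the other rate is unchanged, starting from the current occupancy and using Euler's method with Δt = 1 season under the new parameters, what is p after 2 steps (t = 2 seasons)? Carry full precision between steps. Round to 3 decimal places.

0.180

Observed p* = 15/107 = 0.14019.
Balance c(h−p*) = e gives e = 0.274×(0.942 − 0.14019) = 0.21970.
Starting from p₀ = 0.14019; update p ← p + (dp/dt)·Δt with the new parameters.
p: 0.14019 → 0.15928  (Δp = +0.01910)
p: 0.15928 → 0.17963  (Δp = +0.02035)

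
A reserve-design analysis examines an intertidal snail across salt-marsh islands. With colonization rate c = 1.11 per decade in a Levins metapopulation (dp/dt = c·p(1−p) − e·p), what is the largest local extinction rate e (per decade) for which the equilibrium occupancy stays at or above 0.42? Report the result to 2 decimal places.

1 − e/c ≥ 0.42 ⇒ e ≤ c(1 − 0.42) = 1.11 × 0.5800.
e_max = 0.6438.

0.64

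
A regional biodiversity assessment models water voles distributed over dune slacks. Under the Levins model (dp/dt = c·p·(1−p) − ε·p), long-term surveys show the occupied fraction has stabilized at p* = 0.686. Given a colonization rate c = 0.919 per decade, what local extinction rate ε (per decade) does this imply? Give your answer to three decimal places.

0.289

At equilibrium c(1−p*) = ε.
ε = 0.919 × (1 − 0.686) = 0.919 × 0.3140 = 0.2886.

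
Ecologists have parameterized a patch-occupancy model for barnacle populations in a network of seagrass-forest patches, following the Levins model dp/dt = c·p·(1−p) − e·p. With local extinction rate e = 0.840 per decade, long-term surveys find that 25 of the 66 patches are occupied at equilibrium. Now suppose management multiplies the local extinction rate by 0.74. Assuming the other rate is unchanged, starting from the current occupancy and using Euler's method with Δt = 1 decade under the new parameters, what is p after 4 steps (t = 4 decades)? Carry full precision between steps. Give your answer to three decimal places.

Observed p* = 25/66 = 0.37879.
Balance c(1−p*) = e gives c = e/(1 − 0.37879) = 0.840/0.62121 = 1.35220.
Starting from p₀ = 0.37879; update p ← p + (dp/dt)·Δt with the new parameters.
  1  |  dp/dt·Δt = +0.082727  |  p_1 = 0.461515
  2  |  dp/dt·Δt = +0.049168  |  p_2 = 0.510683
  3  |  dp/dt·Δt = +0.020454  |  p_3 = 0.531137
  4  |  dp/dt·Δt = +0.006583  |  p_4 = 0.537720

0.538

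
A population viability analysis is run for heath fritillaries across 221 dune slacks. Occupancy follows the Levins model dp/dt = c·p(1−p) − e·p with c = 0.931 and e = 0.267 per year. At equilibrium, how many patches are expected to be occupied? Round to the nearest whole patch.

158

p* = 1 − e/c = 1 − 0.267/0.931 = 0.7132.
Expected occupied patches = N × p* = 221 × 0.7132 = 157.62 ≈ 158.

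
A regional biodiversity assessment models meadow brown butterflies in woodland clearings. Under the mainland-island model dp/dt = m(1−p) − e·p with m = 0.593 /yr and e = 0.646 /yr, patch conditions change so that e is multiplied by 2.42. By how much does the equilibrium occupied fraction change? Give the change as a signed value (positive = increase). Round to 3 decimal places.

Before: p* = 0.593/(0.593+0.646) = 0.4786.
After: m = 0.593, e = 1.56332; p* = 0.593/2.1563 = 0.2750.
Δp* = 0.2750 − 0.4786 = -0.2036.

-0.204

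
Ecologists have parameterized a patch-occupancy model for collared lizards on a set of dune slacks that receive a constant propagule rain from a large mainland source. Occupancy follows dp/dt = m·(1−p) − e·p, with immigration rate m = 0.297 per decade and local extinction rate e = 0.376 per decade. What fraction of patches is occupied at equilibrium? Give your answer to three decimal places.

0.441

At equilibrium the propagule rain into empty patches balances local extinction: m(1−p*) = e·p*.
p* = m/(m+e) = 0.297/(0.297+0.376) = 0.297/0.6730 = 0.4413.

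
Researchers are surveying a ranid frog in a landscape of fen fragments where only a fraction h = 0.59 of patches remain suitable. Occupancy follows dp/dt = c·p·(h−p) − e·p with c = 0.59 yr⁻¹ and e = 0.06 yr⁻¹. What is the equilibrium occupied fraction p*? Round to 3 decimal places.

Setting dp/dt = 0 and dividing by p* gives c·(h−p*) = e.
So p* = h − e/c = 0.59 − 0.06/0.59 = 0.59 − 0.1017 = 0.4883.

0.488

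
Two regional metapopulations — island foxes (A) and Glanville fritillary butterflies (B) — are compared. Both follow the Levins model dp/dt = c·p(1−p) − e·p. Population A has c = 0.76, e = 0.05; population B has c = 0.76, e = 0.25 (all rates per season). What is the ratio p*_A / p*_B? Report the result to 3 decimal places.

1.392

A: p*_A = 1 − 0.05/0.76 = 0.9342.
B: p*_B = 1 − 0.25/0.76 = 0.6711.
p*_A / p*_B = 0.9342/0.6711 = 1.3922.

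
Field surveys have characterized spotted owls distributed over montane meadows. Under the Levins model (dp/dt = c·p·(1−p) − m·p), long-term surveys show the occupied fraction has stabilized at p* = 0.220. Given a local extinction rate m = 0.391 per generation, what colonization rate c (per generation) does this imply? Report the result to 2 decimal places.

0.50

At equilibrium c(1−p*) = m, so c = m/(1−p*).
c = 0.391/(1 − 0.220) = 0.391/0.7800 = 0.5013.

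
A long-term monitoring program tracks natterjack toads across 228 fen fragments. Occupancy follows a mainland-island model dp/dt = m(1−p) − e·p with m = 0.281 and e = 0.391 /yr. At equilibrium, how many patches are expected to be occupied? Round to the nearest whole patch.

p* = m/(m+e) = 0.281/0.6720 = 0.4182.
Expected occupied patches = N × p* = 228 × 0.4182 = 95.34 ≈ 95.

95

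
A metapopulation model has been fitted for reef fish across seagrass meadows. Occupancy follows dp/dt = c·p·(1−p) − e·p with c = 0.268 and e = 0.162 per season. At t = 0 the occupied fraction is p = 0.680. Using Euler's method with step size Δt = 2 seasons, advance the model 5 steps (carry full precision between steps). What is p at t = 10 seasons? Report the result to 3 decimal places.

Update rule: p ← p + [c·p·(1−p) − e·p]·Δt with Δt = 2.
step 1: Δp = -0.10369, p = 0.57631
step 2: Δp = -0.05585, p = 0.52047
step 3: Δp = -0.03486, p = 0.48561
step 4: Δp = -0.02345, p = 0.46216
step 5: Δp = -0.01651, p = 0.44565

0.446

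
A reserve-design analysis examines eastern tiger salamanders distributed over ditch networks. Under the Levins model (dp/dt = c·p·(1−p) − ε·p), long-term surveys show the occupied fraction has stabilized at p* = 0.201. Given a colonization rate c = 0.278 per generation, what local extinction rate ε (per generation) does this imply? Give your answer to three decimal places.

At equilibrium c(1−p*) = ε.
ε = 0.278 × (1 − 0.201) = 0.278 × 0.7990 = 0.2221.

0.222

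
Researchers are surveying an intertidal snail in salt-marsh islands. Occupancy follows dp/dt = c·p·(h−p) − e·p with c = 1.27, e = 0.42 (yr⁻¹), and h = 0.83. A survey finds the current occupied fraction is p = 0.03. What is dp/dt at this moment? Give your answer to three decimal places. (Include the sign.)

0.018

Colonization term: c·p·(h−p) = 1.27×0.03×0.8000 = 0.03048.
Extinction term: e·p = 0.01260.
dp/dt = 0.03048 − 0.01260 = 0.01788.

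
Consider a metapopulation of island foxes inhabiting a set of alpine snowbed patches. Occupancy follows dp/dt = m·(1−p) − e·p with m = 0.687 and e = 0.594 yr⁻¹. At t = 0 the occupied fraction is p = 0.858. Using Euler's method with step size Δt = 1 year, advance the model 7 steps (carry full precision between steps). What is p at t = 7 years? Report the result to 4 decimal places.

0.5363

Update rule: p ← p + [m·(1−p) − e·p]·Δt with Δt = 1.
t = 1: p = 0.85800 + (-0.41210) = 0.44590
t = 2: p = 0.44590 + (+0.11580) = 0.56170
t = 3: p = 0.56170 + (-0.03254) = 0.52916
t = 4: p = 0.52916 + (+0.00914) = 0.53831
t = 5: p = 0.53831 + (-0.00257) = 0.53574
t = 6: p = 0.53574 + (+0.00072) = 0.53646
t = 7: p = 0.53646 + (-0.00020) = 0.53626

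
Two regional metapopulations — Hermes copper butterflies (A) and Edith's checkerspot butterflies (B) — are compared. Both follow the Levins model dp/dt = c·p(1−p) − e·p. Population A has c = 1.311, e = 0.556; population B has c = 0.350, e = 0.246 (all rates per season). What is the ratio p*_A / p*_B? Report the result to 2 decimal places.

1.94

A: p*_A = 1 − 0.556/1.311 = 0.5759.
B: p*_B = 1 − 0.246/0.350 = 0.2971.
p*_A / p*_B = 0.5759/0.2971 = 1.9381.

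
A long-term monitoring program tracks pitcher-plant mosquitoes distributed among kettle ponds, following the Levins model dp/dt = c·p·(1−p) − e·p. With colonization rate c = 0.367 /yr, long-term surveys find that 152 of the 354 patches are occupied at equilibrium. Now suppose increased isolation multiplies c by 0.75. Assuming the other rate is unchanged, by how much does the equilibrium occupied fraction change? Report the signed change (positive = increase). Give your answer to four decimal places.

Observed p* = 152/354 = 0.42938.
Balance c(1−p*) = e gives e = 0.367×(1 − 0.42938) = 0.20942.
New p* = 1 − e/c = 1 − 0.20942/0.27525 = 0.23916.
Δp* = 0.23916 − 0.42938 = -0.19022.

-0.1902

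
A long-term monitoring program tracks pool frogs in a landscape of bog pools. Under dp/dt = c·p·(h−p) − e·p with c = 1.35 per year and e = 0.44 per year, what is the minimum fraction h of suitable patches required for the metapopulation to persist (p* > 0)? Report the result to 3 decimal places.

0.326

p* = h − e/c is positive only when h > e/c.
h_min = e/c = 0.44/1.35 = 0.3259.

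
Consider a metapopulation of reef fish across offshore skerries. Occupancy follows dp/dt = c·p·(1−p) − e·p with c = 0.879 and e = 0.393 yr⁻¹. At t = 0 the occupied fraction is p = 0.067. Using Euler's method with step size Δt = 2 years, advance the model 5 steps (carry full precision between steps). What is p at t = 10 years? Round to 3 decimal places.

Update rule: p ← p + [c·p·(1−p) − e·p]·Δt with Δt = 2.
p: 0.06700 → 0.12423  (Δp = +0.05723)
p: 0.12423 → 0.21785  (Δp = +0.09362)
p: 0.21785 → 0.34617  (Δp = +0.12832)
p: 0.34617 → 0.47198  (Δp = +0.12581)
p: 0.47198 → 0.53912  (Δp = +0.06714)

0.539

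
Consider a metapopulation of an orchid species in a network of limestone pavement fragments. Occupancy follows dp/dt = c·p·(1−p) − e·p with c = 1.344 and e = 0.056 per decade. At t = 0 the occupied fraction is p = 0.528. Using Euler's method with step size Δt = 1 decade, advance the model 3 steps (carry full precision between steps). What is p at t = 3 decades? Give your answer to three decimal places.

0.954

Update rule: p ← p + [c·p·(1−p) − e·p]·Δt with Δt = 1.
step 1: Δp = +0.30538, p = 0.83338
step 2: Δp = +0.13996, p = 0.97334
step 3: Δp = -0.01963, p = 0.95371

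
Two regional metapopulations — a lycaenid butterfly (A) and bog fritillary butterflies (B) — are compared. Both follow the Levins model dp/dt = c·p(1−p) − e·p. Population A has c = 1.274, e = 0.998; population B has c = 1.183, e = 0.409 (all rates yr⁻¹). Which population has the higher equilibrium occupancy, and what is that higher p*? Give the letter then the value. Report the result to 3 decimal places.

A: p*_A = 1 − 0.998/1.274 = 0.2166.
B: p*_B = 1 − 0.409/1.183 = 0.6543.
B is higher at 0.6543.

B, 0.654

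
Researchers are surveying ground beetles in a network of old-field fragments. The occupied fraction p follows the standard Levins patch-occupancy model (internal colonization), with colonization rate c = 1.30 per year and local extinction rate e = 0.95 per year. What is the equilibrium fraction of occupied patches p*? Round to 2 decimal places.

Setting dp/dt = 0 and dividing through by p* gives c·(1−p*) = e.
So p* = 1 − e/c = 1 − 0.95/1.30 = 1 − 0.7308 = 0.2692.

0.27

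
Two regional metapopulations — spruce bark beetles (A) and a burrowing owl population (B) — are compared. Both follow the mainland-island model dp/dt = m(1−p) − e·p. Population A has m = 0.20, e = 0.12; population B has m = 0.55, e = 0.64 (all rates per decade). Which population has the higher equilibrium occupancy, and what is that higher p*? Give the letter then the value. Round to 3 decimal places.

A, 0.625

A: p*_A = m/(m+e) = 0.20/0.3200 = 0.6250.
B: p*_B = 0.55/1.1900 = 0.4622.
A is higher at 0.6250.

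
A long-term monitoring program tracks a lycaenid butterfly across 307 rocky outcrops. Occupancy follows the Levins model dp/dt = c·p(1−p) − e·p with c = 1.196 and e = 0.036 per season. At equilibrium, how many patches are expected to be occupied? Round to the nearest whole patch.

p* = 1 − e/c = 1 − 0.036/1.196 = 0.9699.
Expected occupied patches = N × p* = 307 × 0.9699 = 297.76 ≈ 298.

298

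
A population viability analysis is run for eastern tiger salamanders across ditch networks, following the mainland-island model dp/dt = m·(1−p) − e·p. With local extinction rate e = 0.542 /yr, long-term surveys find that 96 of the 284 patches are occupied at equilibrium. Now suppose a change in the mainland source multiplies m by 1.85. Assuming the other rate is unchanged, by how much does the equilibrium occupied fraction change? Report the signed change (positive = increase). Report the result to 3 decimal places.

Observed p* = 96/284 = 0.33803.
Balance m(1−p*) = e·p* gives m = e·p*/(1−p*) = 0.542×0.33803/0.66197 = 0.27677.
New p* = m/(m+e) = 0.51202/(0.51202+0.54200) = 0.48578.
Δp* = 0.48578 − 0.33803 = +0.14775.

0.148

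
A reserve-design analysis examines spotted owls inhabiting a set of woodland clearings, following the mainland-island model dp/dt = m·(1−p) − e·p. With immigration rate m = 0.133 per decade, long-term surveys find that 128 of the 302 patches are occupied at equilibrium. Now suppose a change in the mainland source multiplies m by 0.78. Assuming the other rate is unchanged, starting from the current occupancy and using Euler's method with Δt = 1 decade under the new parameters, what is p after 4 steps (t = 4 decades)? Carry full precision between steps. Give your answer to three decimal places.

0.380

Observed p* = 128/302 = 0.42384.
Balance m(1−p*) = e·p* gives e = m(1−p*)/p* = 0.133×0.57616/0.42384 = 0.18080.
Starting from p₀ = 0.42384; update p ← p + (dp/dt)·Δt with the new parameters.
  1  |  dp/dt·Δt = -0.016858  |  p_1 = 0.406983
  2  |  dp/dt·Δt = -0.012062  |  p_2 = 0.394921
  3  |  dp/dt·Δt = -0.008630  |  p_3 = 0.386291
  4  |  dp/dt·Δt = -0.006174  |  p_4 = 0.380117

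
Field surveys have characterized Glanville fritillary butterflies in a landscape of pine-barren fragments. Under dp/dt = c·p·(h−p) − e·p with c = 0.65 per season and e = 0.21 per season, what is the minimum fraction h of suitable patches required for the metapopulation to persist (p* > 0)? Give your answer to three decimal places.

p* = h − e/c is positive only when h > e/c.
h_min = e/c = 0.21/0.65 = 0.3231.

0.323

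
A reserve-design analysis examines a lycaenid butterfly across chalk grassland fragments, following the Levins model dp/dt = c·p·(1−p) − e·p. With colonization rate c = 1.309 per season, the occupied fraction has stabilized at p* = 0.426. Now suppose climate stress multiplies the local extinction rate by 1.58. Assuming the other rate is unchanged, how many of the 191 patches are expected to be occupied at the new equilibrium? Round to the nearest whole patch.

Balance c(1−p*) = e gives e = 1.309×(1 − 0.42600) = 0.75137.
New p* = 1 − e/c = 1 − 1.18716/1.30900 = 0.09308.
Expected occupied = 191 × 0.09308 = 17.78 ≈ 18.

18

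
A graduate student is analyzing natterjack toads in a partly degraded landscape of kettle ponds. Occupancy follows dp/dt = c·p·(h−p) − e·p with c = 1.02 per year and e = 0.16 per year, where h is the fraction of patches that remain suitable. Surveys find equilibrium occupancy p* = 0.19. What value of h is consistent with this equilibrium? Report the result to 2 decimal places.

0.35

At equilibrium c(h−p*) = e, so h = p* + e/c.
h = 0.19 + 0.16/1.02 = 0.19 + 0.1569 = 0.3469.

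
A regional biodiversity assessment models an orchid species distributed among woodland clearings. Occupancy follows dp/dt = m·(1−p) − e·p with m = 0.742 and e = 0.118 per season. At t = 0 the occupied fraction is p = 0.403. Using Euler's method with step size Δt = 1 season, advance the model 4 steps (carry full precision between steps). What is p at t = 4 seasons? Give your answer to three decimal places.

Update rule: p ← p + [m·(1−p) − e·p]·Δt with Δt = 1.
t = 1: p = 0.40300 + (+0.39542) = 0.79842
t = 2: p = 0.79842 + (+0.05536) = 0.85378
t = 3: p = 0.85378 + (+0.00775) = 0.86153
t = 4: p = 0.86153 + (+0.00109) = 0.86261

0.863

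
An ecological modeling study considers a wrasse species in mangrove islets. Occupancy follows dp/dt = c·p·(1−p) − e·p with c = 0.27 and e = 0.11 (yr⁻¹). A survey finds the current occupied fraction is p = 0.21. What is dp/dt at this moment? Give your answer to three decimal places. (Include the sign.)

Colonization term: c·p·(1−p) = 0.27×0.21×0.7900 = 0.04479.
Extinction term: e·p = 0.02310.
dp/dt = 0.04479 − 0.02310 = 0.02169.

0.022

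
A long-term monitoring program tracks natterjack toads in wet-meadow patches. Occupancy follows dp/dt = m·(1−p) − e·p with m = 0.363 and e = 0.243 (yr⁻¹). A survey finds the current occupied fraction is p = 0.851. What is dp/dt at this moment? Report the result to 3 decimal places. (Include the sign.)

Colonization term: m·(1−p) = 0.363×0.1490 = 0.05409.
Extinction term: e·p = 0.20679.
dp/dt = 0.05409 − 0.20679 = -0.15271.

-0.153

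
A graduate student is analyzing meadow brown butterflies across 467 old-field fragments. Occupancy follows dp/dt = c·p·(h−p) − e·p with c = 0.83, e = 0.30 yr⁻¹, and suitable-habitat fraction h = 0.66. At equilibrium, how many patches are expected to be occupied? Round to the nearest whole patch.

p* = h − e/c = 0.66 − 0.3614 = 0.2986.
Expected occupied patches = N × p* = 467 × 0.2986 = 139.42 ≈ 139.

139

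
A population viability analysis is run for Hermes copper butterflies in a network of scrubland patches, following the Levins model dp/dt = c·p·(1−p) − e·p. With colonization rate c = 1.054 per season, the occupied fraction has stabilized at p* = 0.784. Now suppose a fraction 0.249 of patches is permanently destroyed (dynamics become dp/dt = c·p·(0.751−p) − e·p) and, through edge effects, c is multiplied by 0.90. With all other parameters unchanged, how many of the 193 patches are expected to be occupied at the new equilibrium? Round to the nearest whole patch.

Balance c(1−p*) = e gives e = 1.054×(1 − 0.78400) = 0.22766.
New p* = 0.751 − e/c = 0.751 − 0.22766/0.94860 = 0.51100.
Expected occupied = 193 × 0.51100 = 98.62 ≈ 99.

99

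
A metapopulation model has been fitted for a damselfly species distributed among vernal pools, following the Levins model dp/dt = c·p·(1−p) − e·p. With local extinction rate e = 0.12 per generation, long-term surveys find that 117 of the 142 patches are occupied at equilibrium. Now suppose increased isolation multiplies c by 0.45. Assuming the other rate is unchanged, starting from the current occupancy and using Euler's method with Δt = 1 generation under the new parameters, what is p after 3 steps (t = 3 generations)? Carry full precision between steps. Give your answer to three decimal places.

0.704

Observed p* = 117/142 = 0.82394.
Balance c(1−p*) = e gives c = e/(1 − 0.82394) = 0.12/0.17606 = 0.68160.
Starting from p₀ = 0.82394; update p ← p + (dp/dt)·Δt with the new parameters.
t = 1: p = 0.82394 + (-0.05438) = 0.76956
t = 2: p = 0.76956 + (-0.03796) = 0.73161
t = 3: p = 0.73161 + (-0.02757) = 0.70404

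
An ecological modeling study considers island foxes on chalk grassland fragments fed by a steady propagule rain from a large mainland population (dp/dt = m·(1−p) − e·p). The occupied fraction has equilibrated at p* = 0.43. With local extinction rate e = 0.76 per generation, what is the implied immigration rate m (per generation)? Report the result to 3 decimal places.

0.573

At equilibrium m(1−p*) = e·p*, so m = e·p*/(1−p*).
m = 0.76 × 0.43 / 0.5700 = 0.3268/0.5700 = 0.5733.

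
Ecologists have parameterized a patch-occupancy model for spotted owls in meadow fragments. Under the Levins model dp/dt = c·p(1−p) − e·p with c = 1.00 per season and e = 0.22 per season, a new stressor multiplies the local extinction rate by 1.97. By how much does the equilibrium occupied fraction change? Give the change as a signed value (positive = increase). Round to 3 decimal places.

-0.213

Before: p* = 1 − 0.22/1.00 = 0.7800.
After the change, c = 1, e = 0.4334, so p* = 1 − 0.4334/1 = 0.5666.
Δp* = 0.5666 − 0.7800 = -0.2134.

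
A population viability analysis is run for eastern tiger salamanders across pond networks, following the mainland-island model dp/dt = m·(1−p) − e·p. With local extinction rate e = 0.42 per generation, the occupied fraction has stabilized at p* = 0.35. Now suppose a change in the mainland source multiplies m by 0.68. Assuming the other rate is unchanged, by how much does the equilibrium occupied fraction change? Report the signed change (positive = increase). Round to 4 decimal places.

-0.0820

Balance m(1−p*) = e·p* gives m = e·p*/(1−p*) = 0.42×0.35000/0.65000 = 0.22615.
New p* = m/(m+e) = 0.15378/(0.15378+0.42000) = 0.26801.
Δp* = 0.26801 − 0.35000 = -0.08199.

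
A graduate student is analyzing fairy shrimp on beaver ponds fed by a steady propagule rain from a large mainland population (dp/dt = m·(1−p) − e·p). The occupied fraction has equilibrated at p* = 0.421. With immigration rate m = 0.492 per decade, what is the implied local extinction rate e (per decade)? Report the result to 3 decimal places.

0.677

At equilibrium m(1−p*) = e·p*, so e = m(1−p*)/p*.
e = 0.492 × 0.5790 / 0.421 = 0.6766.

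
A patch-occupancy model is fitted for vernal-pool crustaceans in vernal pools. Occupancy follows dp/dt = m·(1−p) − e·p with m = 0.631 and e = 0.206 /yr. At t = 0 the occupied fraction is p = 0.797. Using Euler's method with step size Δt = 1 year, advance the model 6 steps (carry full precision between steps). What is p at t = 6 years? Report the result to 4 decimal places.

Update rule: p ← p + [m·(1−p) − e·p]·Δt with Δt = 1.
step 1: Δp = -0.03609, p = 0.76091
step 2: Δp = -0.00588, p = 0.75503
step 3: Δp = -0.00096, p = 0.75407
step 4: Δp = -0.00016, p = 0.75391
step 5: Δp = -0.00003, p = 0.75389
step 6: Δp = -0.00000, p = 0.75388

0.7539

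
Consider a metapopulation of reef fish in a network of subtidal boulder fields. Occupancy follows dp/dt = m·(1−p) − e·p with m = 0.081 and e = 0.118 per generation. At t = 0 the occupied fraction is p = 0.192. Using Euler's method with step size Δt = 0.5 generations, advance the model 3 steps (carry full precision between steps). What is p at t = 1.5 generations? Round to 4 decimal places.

Update rule: p ← p + [m·(1−p) − e·p]·Δt with Δt = 0.5.
p: 0.19200 → 0.21340  (Δp = +0.02140)
p: 0.21340 → 0.23266  (Δp = +0.01927)
p: 0.23266 → 0.25001  (Δp = +0.01735)

0.2500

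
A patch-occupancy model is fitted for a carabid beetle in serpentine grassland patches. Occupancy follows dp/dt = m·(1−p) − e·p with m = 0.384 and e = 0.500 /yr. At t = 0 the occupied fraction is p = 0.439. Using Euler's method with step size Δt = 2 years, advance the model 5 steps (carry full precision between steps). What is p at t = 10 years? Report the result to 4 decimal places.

0.4332

Update rule: p ← p + [m·(1−p) − e·p]·Δt with Δt = 2.
t = 2: p = 0.43900 + (-0.00815) = 0.43085
t = 4: p = 0.43085 + (+0.00626) = 0.43711
t = 6: p = 0.43711 + (-0.00481) = 0.43230
t = 8: p = 0.43230 + (+0.00369) = 0.43599
t = 10: p = 0.43599 + (-0.00284) = 0.43316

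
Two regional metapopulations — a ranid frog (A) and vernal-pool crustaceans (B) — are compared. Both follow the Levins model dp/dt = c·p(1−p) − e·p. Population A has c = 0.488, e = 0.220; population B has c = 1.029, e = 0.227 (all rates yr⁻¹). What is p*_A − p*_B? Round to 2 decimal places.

-0.23

A: p*_A = 1 − 0.220/0.488 = 0.5492.
B: p*_B = 1 − 0.227/1.029 = 0.7794.
p*_A − p*_B = 0.5492 − 0.7794 = -0.2302.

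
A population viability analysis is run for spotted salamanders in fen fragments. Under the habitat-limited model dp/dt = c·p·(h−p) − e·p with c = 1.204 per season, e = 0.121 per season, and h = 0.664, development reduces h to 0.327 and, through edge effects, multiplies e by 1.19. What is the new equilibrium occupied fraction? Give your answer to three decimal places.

Before: p* = h − e/c = 0.664 − 0.121/1.204 = 0.664 − 0.1005 = 0.5635.
After: c = 1.204, e = 0.14399, h = 0.327; p* = 0.327 − 0.14399/1.204 = 0.2074.

0.207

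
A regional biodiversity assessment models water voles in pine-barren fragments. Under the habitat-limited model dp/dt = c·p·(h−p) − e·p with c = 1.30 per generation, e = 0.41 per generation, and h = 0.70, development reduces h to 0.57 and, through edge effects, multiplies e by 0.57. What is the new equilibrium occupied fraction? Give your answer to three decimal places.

Before: p* = h − e/c = 0.70 − 0.41/1.30 = 0.70 − 0.3154 = 0.3846.
After: c = 1.3, e = 0.2337, h = 0.57; p* = 0.57 − 0.2337/1.3 = 0.3902.

0.390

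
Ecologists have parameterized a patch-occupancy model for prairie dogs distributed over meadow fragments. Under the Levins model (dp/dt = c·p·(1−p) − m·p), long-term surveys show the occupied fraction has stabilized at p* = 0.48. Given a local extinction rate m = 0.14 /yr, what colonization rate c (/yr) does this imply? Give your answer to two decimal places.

0.27

At equilibrium c(1−p*) = m, so c = m/(1−p*).
c = 0.14/(1 − 0.48) = 0.14/0.5200 = 0.2692.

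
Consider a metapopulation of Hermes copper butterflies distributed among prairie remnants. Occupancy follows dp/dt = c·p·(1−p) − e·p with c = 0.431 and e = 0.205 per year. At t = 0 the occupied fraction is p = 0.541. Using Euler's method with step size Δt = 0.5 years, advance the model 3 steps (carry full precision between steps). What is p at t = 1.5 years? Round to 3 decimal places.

Update rule: p ← p + [c·p·(1−p) − e·p]·Δt with Δt = 0.5.
t = 0.5: p = 0.54100 + (-0.00194) = 0.53906
t = 1: p = 0.53906 + (-0.00171) = 0.53735
t = 1.5: p = 0.53735 + (-0.00150) = 0.53585

0.536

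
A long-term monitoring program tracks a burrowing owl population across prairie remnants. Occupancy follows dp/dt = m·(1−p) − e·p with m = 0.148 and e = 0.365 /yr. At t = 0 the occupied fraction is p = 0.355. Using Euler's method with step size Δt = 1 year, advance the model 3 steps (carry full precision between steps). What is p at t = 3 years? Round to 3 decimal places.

0.296

Update rule: p ← p + [m·(1−p) − e·p]·Δt with Δt = 1.
t = 1: p = 0.35500 + (-0.03411) = 0.32088
t = 2: p = 0.32088 + (-0.01661) = 0.30427
t = 3: p = 0.30427 + (-0.00809) = 0.29618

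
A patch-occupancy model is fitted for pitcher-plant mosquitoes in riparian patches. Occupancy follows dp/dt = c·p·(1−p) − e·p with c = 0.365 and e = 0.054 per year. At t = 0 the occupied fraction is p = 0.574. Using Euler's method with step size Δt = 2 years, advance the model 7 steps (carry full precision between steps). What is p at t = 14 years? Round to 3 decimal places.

0.851

Update rule: p ← p + [c·p·(1−p) − e·p]·Δt with Δt = 2.
t = 2: p = 0.57400 + (+0.11651) = 0.69051
t = 4: p = 0.69051 + (+0.08143) = 0.77194
t = 6: p = 0.77194 + (+0.04515) = 0.81709
t = 8: p = 0.81709 + (+0.02086) = 0.83794
t = 10: p = 0.83794 + (+0.00863) = 0.84658
t = 12: p = 0.84658 + (+0.00339) = 0.84996
t = 14: p = 0.84996 + (+0.00130) = 0.85126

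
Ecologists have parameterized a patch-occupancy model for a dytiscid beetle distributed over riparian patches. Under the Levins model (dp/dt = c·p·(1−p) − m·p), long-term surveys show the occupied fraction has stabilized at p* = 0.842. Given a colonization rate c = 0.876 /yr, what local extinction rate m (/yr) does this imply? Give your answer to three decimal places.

0.138

At equilibrium c(1−p*) = m.
m = 0.876 × (1 − 0.842) = 0.876 × 0.1580 = 0.1384.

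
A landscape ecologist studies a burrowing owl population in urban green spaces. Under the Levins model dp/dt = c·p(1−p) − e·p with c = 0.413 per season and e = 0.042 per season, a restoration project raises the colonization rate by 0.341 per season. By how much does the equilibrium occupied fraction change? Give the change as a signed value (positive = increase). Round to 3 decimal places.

Before: p* = 1 − 0.042/0.413 = 0.8983.
After the change, c = 0.754, e = 0.042, so p* = 1 − 0.042/0.754 = 0.9443.
Δp* = 0.9443 − 0.8983 = +0.0460.

0.046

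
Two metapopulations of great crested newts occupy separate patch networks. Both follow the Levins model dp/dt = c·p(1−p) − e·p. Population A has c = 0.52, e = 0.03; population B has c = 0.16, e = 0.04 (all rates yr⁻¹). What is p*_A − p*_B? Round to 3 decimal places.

0.192

A: p*_A = 1 − 0.03/0.52 = 0.9423.
B: p*_B = 1 − 0.04/0.16 = 0.7500.
p*_A − p*_B = 0.9423 − 0.7500 = 0.1923.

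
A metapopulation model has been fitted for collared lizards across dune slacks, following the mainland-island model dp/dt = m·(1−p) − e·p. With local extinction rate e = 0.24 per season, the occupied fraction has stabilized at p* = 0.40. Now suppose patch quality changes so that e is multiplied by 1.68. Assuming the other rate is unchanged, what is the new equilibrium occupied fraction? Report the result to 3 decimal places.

Balance m(1−p*) = e·p* gives m = e·p*/(1−p*) = 0.24×0.40000/0.60000 = 0.16000.
New p* = m/(m+e) = 0.16000/(0.16000+0.40320) = 0.28409.

0.284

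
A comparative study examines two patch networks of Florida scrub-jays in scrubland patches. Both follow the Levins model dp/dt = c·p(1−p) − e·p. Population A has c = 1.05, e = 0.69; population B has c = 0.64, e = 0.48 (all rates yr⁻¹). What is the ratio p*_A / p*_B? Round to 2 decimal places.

1.37

A: p*_A = 1 − 0.69/1.05 = 0.3429.
B: p*_B = 1 − 0.48/0.64 = 0.2500.
p*_A / p*_B = 0.3429/0.2500 = 1.3714.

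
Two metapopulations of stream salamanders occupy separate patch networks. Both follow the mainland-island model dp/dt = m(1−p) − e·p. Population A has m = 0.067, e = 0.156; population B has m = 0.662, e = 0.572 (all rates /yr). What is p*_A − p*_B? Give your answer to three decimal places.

-0.236

A: p*_A = m/(m+e) = 0.067/0.2230 = 0.3004.
B: p*_B = 0.662/1.2340 = 0.5365.
p*_A − p*_B = 0.3004 − 0.5365 = -0.2360.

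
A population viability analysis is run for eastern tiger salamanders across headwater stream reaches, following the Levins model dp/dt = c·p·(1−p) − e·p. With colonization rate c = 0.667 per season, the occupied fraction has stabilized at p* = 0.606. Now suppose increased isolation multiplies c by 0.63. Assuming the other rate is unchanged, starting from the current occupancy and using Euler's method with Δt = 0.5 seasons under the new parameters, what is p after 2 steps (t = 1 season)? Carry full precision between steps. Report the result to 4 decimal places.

Balance c(1−p*) = e gives e = 0.667×(1 − 0.60600) = 0.26280.
Starting from p₀ = 0.60600; update p ← p + (dp/dt)·Δt with the new parameters.
  1  |  dp/dt·Δt = -0.029462  |  p_1 = 0.576538
  2  |  dp/dt·Δt = -0.024461  |  p_2 = 0.552077

0.5521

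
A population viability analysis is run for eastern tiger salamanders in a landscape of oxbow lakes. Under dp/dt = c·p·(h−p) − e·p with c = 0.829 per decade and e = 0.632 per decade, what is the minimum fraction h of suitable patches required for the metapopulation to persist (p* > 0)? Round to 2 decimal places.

p* = h − e/c is positive only when h > e/c.
h_min = e/c = 0.632/0.829 = 0.7624.

0.76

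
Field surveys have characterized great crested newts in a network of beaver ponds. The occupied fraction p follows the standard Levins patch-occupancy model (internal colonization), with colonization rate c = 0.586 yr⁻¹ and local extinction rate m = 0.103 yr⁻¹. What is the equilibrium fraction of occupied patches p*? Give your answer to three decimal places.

Setting dp/dt = 0 and dividing through by p* gives c·(1−p*) = m.
So p* = 1 − m/c = 1 − 0.103/0.586 = 1 − 0.1758 = 0.8242.

0.824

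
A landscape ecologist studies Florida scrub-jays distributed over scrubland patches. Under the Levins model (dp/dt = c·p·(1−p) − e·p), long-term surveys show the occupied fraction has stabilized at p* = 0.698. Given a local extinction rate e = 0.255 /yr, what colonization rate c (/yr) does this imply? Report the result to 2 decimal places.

At equilibrium c(1−p*) = e, so c = e/(1−p*).
c = 0.255/(1 − 0.698) = 0.255/0.3020 = 0.8444.

0.84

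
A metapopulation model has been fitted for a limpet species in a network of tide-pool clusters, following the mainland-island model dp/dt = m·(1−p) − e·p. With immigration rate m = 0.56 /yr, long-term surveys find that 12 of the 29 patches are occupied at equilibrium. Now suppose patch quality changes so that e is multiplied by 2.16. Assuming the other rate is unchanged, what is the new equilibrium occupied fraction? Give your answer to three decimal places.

0.246

Observed p* = 12/29 = 0.41379.
Balance m(1−p*) = e·p* gives e = m(1−p*)/p* = 0.56×0.58621/0.41379 = 0.79334.
New p* = m/(m+e) = 0.56000/(0.56000+1.71361) = 0.24630.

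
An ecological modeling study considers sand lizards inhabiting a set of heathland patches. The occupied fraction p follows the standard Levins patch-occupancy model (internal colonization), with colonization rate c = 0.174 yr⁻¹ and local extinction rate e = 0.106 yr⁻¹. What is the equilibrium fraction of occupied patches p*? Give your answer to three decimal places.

0.391

At equilibrium, colonization balances extinction: c·p*·(1−p*) = e·p*.
So p* = 1 − e/c = 1 − 0.106/0.174 = 1 − 0.6092 = 0.3908.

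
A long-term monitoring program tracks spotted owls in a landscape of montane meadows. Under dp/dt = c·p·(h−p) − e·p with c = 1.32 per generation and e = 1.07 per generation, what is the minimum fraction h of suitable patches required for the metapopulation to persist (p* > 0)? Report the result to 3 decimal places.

0.811

p* = h − e/c is positive only when h > e/c.
h_min = e/c = 1.07/1.32 = 0.8106.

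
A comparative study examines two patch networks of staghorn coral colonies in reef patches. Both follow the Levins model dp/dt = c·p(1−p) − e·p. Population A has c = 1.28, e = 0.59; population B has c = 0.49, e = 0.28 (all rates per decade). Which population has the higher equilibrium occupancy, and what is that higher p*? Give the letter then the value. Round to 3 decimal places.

A: p*_A = 1 − 0.59/1.28 = 0.5391.
B: p*_B = 1 − 0.28/0.49 = 0.4286.
A is higher at 0.5391.

A, 0.539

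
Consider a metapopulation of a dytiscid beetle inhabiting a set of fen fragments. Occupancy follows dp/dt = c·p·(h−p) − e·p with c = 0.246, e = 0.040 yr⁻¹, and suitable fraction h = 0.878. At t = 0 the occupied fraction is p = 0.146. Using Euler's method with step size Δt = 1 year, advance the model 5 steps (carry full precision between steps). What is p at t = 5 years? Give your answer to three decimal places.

0.268

Update rule: p ← p + [c·p·(h−p) − e·p]·Δt with Δt = 1.
p: 0.14600 → 0.16645  (Δp = +0.02045)
p: 0.16645 → 0.18893  (Δp = +0.02248)
p: 0.18893 → 0.21340  (Δp = +0.02447)
p: 0.21340 → 0.23975  (Δp = +0.02635)
p: 0.23975 → 0.26780  (Δp = +0.02805)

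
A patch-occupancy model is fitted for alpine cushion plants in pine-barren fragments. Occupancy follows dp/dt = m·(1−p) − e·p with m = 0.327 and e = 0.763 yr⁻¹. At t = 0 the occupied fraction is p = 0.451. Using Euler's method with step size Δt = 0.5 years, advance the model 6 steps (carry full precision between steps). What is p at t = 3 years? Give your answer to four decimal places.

0.3013

Update rule: p ← p + [m·(1−p) − e·p]·Δt with Δt = 0.5.
p: 0.45100 → 0.36871  (Δp = -0.08230)
p: 0.36871 → 0.33126  (Δp = -0.03744)
p: 0.33126 → 0.31422  (Δp = -0.01704)
p: 0.31422 → 0.30647  (Δp = -0.00775)
p: 0.30647 → 0.30294  (Δp = -0.00353)
p: 0.30294 → 0.30134  (Δp = -0.00160)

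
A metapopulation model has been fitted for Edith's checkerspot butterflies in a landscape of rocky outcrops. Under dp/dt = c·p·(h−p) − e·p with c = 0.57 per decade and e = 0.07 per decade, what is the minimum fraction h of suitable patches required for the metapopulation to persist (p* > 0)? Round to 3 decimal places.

0.123

p* = h − e/c is positive only when h > e/c.
h_min = e/c = 0.07/0.57 = 0.1228.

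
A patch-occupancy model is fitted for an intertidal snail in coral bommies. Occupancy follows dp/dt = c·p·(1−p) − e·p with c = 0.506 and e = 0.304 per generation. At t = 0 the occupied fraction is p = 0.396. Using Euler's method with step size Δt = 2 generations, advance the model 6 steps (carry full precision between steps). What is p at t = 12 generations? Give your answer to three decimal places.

Update rule: p ← p + [c·p·(1−p) − e·p]·Δt with Δt = 2.
  1  |  dp/dt·Δt = +0.001286  |  p_1 = 0.397286
  2  |  dp/dt·Δt = +0.000773  |  p_2 = 0.398059
  3  |  dp/dt·Δt = +0.000463  |  p_3 = 0.398523
  4  |  dp/dt·Δt = +0.000277  |  p_4 = 0.398800
  5  |  dp/dt·Δt = +0.000165  |  p_5 = 0.398965
  6  |  dp/dt·Δt = +0.000099  |  p_6 = 0.399064

0.399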